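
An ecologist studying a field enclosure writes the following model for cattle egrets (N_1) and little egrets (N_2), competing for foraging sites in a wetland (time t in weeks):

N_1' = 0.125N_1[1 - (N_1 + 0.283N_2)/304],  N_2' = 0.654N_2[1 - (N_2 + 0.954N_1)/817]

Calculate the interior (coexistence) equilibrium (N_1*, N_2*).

Setting both brackets to zero gives the nullclines N_1 + 0.283N_2 = 304 and 0.954N_1 + N_2 = 817.
Substituting N_2 = 817 - 0.954N_1 into the first: N_1(1 - 0.283·0.954) = 304 - 0.283·817.
So N_1* = 72.8/0.73 = 99.7, and then N_2* = 817 - 0.954·99.7 = 722.

N_1* ≈ 99.7, N_2* ≈ 722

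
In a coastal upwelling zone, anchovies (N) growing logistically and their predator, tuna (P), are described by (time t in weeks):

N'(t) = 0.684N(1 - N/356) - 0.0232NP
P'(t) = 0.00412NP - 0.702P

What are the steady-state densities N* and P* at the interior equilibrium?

From dP/dt = 0 with P > 0: 0.00412N* = 0.702, so N* = 170.
Substitute into dN/dt = 0: 0.684(1 - 170/356) = 0.0232P*.
The bracket is 0.521, giving P* = 0.357/0.0232 = 15.4.

N* ≈ 170, P* ≈ 15.4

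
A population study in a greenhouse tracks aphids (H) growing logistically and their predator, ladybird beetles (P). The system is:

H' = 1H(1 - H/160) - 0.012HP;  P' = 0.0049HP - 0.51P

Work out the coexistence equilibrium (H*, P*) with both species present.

H* ≈ 104, P* ≈ 29.1

From dP/dt = 0 with P > 0: 0.0049H* = 0.51, so H* = 104.
Substitute into dH/dt = 0: 1(1 - 104/160) = 0.012P*.
The bracket is 0.349, giving P* = 0.349/0.012 = 29.1.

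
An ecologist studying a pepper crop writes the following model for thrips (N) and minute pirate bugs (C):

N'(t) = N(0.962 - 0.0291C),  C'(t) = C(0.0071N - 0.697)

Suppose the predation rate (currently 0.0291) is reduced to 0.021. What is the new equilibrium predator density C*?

At the interior fixed point, setting dN/dt = 0 with N > 0 fixes C* = (prey growth rate)/(NC coefficient) — independent of the other coefficients.
With the change, C* = 0.962/0.021 = 45.8; it rises from 33.1.

C* ≈ 45.8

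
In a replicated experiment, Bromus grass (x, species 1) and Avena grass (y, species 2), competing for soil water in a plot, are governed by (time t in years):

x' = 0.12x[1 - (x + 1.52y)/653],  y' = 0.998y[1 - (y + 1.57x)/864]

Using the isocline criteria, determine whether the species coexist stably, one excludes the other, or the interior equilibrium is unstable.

unstable coexistence (outcome depends on initial conditions)

Compare the nullcline intercepts: K1/α12 = 653/1.52 = 430 < K2 = 864; K2/α21 = 864/1.57 = 550 < K1 = 653.
Since both are reversed, neither can invade when rare; the interior point is a saddle.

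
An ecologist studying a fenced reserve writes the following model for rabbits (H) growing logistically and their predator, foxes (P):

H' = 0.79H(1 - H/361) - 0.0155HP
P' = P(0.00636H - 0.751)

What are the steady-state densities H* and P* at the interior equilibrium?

From dP/dt = 0 with P > 0: 0.00636H* = 0.751, so H* = 118.
Substitute into dH/dt = 0: 0.79(1 - 118/361) = 0.0155P*.
The bracket is 0.673, giving P* = 0.532/0.0155 = 34.3.

H* ≈ 118, P* ≈ 34.3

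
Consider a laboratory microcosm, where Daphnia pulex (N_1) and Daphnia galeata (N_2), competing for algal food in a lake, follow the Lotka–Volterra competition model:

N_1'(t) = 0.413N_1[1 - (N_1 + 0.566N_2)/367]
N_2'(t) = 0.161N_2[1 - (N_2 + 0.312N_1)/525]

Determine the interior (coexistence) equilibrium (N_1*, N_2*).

Setting both brackets to zero gives the nullclines N_1 + 0.566N_2 = 367 and 0.312N_1 + N_2 = 525.
Substituting N_2 = 525 - 0.312N_1 into the first: N_1(1 - 0.566·0.312) = 367 - 0.566·525.
So N_1* = 69.9/0.823 = 84.8, and then N_2* = 525 - 0.312·84.8 = 499.

N_1* ≈ 84.8, N_2* ≈ 499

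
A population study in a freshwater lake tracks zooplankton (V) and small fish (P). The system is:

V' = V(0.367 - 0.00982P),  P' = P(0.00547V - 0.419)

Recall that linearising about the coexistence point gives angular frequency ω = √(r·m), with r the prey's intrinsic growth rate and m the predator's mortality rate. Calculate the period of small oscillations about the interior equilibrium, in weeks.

Here r = 0.367 and m = 0.419, so r·m = 0.154.
ω = √0.154 = 0.392 per week, hence T = 2π/ω ≈ 16 weeks.

T ≈ 16 weeks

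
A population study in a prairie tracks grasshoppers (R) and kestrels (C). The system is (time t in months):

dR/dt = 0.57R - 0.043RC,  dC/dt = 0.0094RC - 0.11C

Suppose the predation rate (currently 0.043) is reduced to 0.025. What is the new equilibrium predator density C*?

C* ≈ 22.8

At the interior fixed point, setting dR/dt = 0 with R > 0 fixes C* = (prey growth rate)/(RC coefficient) — independent of the other coefficients.
With the change, C* = 0.57/0.025 = 22.8; it rises from 13.3.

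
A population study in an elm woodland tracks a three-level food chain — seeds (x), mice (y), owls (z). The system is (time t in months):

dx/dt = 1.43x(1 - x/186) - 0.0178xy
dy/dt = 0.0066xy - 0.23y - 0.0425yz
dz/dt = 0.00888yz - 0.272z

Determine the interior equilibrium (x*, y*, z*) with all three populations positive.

From dz/dt = 0: 0.00888y* = 0.272, so y* = 30.6.
From dx/dt = 0: 1.43(1 - x*/186) = 0.0178·30.6, giving x* = 186·(1 - 0.381) = 115.
From dy/dt = 0: 0.0066·115 - 0.23 = 0.0425z*, so z* = 0.53/0.0425 = 12.5.

x* ≈ 115, y* ≈ 30.6, z* ≈ 12.5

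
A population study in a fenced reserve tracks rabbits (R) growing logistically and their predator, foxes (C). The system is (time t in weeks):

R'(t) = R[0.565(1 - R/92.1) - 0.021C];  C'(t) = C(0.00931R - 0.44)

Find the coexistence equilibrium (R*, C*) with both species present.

R* ≈ 47.3, C* ≈ 13.1

From dC/dt = 0 with C > 0: 0.00931R* = 0.44, so R* = 47.3.
Substitute into dR/dt = 0: 0.565(1 - 47.3/92.1) = 0.021C*.
The bracket is 0.487, giving C* = 0.275/0.021 = 13.1.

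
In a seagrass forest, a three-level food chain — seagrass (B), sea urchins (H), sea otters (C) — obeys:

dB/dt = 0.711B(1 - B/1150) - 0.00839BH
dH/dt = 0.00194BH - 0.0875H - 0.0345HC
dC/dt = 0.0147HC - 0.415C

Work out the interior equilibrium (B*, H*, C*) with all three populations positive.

From dC/dt = 0: 0.0147H* = 0.415, so H* = 28.2.
From dB/dt = 0: 0.711(1 - B*/1150) = 0.00839·28.2, giving B* = 1150·(1 - 0.333) = 767.
From dH/dt = 0: 0.00194·767 - 0.0875 = 0.0345C*, so C* = 1.4/0.0345 = 40.6.

B* ≈ 767, H* ≈ 28.2, C* ≈ 40.6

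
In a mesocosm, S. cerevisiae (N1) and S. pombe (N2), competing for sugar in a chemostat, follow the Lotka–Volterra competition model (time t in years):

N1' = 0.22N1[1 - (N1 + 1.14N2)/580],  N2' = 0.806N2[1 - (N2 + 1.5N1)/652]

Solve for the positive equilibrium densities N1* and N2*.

Setting both brackets to zero gives the nullclines N1 + 1.14N2 = 580 and 1.5N1 + N2 = 652.
Substituting N2 = 652 - 1.5N1 into the first: N1(1 - 1.14·1.5) = 580 - 1.14·652.
So N1* = -163/-0.71 = 230, and then N2* = 652 - 1.5·230 = 307.

N1* ≈ 230, N2* ≈ 307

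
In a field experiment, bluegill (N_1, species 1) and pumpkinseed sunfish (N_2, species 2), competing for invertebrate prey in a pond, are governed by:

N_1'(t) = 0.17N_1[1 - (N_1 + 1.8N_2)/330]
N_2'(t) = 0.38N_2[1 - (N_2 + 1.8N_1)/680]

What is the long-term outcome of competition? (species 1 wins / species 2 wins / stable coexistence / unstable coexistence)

species 2 excludes species 1

Compare the nullcline intercepts: K1/α12 = 330/1.8 = 183 < K2 = 680; K2/α21 = 680/1.8 = 378 > K1 = 330.
Since the inequalities point opposite ways, species 2 can invade but species 1 cannot.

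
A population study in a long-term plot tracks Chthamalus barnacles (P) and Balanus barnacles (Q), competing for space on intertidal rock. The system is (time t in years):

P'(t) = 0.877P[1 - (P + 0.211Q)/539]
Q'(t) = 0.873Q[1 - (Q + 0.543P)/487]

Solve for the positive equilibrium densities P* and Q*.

P* ≈ 493, Q* ≈ 219

Setting both brackets to zero gives the nullclines P + 0.211Q = 539 and 0.543P + Q = 487.
Substituting Q = 487 - 0.543P into the first: P(1 - 0.211·0.543) = 539 - 0.211·487.
So P* = 436/0.885 = 493, and then Q* = 487 - 0.543·493 = 219.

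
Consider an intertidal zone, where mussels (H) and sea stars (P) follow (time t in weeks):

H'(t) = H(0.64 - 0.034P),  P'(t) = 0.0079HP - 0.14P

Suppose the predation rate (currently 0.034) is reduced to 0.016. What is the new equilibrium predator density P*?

P* ≈ 40

At the interior fixed point, setting dH/dt = 0 with H > 0 fixes P* = (prey growth rate)/(HP coefficient) — independent of the other coefficients.
With the change, P* = 0.64/0.016 = 40; it rises from 18.8.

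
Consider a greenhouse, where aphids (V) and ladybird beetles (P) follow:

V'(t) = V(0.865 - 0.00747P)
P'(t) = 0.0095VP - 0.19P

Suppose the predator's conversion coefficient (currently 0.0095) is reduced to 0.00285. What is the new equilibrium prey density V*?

At the interior fixed point, setting dP/dt = 0 with P > 0 fixes V* = (predator death rate)/(VP coefficient) — independent of the other coefficients.
With the change, V* = 0.19/0.00285 = 66.7; it rises from 20.

V* ≈ 66.7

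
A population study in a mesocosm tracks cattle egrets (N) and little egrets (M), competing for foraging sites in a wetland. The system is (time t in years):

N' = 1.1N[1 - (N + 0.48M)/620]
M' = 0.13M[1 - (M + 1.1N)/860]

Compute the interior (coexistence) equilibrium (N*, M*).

N* ≈ 439, M* ≈ 377

Setting both brackets to zero gives the nullclines N + 0.48M = 620 and 1.1N + M = 860.
Substituting M = 860 - 1.1N into the first: N(1 - 0.48·1.1) = 620 - 0.48·860.
So N* = 207/0.472 = 439, and then M* = 860 - 1.1·439 = 377.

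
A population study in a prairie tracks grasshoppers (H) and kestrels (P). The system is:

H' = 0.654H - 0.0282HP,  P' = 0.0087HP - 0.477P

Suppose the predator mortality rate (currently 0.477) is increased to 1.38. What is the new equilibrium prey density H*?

At the interior fixed point, setting dP/dt = 0 with P > 0 fixes H* = (predator death rate)/(HP coefficient) — independent of the other coefficients.
With the change, H* = 1.38/0.0087 = 159; it rises from 54.8.

H* ≈ 159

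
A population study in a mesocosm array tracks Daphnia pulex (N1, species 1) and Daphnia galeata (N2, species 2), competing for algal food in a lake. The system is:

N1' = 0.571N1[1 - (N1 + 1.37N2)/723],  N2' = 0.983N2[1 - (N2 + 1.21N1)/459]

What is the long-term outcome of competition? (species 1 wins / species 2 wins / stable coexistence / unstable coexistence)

Compare the nullcline intercepts: K1/α12 = 723/1.37 = 528 > K2 = 459; K2/α21 = 459/1.21 = 379 < K1 = 723.
Since the inequalities point opposite ways, species 1 can invade but species 2 cannot.

species 1 excludes species 2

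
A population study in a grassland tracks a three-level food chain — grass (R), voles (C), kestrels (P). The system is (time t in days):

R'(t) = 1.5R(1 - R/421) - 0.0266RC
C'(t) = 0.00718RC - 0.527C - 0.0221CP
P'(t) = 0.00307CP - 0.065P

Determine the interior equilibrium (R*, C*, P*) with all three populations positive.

R* ≈ 263, C* ≈ 21.2, P* ≈ 61.6

From dP/dt = 0: 0.00307C* = 0.065, so C* = 21.2.
From dR/dt = 0: 1.5(1 - R*/421) = 0.0266·21.2, giving R* = 421·(1 - 0.375) = 263.
From dC/dt = 0: 0.00718·263 - 0.527 = 0.0221P*, so P* = 1.36/0.0221 = 61.6.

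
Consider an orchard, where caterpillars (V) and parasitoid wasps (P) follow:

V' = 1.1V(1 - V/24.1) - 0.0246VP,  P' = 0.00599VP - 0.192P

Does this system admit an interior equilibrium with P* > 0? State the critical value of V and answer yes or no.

The predator equation gives dP/dt > 0 only when V > 0.192/0.00599 = 32.1.
Without the predator, V → K = 24.1. Since 24.1 < 32.1, the predator cannot invade.

Threshold V = 32.1; K < 32.1, so no, the predator goes extinct.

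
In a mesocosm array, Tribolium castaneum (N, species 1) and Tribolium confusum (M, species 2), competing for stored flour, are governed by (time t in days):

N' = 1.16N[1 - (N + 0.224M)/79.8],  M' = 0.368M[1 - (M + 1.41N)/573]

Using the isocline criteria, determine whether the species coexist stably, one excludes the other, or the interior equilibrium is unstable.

Compare the nullcline intercepts: K1/α12 = 79.8/0.224 = 356 < K2 = 573; K2/α21 = 573/1.41 = 406 > K1 = 79.8.
Since the inequalities point opposite ways, species 2 can invade but species 1 cannot.

species 2 excludes species 1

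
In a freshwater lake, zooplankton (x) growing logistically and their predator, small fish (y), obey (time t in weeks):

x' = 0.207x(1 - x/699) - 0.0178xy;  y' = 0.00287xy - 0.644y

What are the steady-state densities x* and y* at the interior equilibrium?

x* ≈ 224, y* ≈ 7.9

From dy/dt = 0 with y > 0: 0.00287x* = 0.644, so x* = 224.
Substitute into dx/dt = 0: 0.207(1 - 224/699) = 0.0178y*.
The bracket is 0.679, giving y* = 0.141/0.0178 = 7.9.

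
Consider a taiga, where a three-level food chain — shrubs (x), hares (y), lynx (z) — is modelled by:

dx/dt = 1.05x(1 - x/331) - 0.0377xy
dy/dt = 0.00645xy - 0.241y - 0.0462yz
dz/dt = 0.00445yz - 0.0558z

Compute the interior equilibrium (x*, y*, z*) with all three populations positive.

From dz/dt = 0: 0.00445y* = 0.0558, so y* = 12.5.
From dx/dt = 0: 1.05(1 - x*/331) = 0.0377·12.5, giving x* = 331·(1 - 0.45) = 182.
From dy/dt = 0: 0.00645·182 - 0.241 = 0.0462z*, so z* = 0.933/0.0462 = 20.2.

x* ≈ 182, y* ≈ 12.5, z* ≈ 20.2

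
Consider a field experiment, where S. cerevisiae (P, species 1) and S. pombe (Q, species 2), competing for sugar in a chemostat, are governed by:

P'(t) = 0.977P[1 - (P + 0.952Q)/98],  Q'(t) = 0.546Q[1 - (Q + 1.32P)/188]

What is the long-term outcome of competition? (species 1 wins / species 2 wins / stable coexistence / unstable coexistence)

Compare the nullcline intercepts: K1/α12 = 98/0.952 = 103 < K2 = 188; K2/α21 = 188/1.32 = 142 > K1 = 98.
Since the inequalities point opposite ways, species 2 can invade but species 1 cannot.

species 2 excludes species 1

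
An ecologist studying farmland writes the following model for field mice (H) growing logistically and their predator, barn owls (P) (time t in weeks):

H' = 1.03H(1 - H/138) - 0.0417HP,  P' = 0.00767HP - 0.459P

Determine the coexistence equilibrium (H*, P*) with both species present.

H* ≈ 59.8, P* ≈ 14

From dP/dt = 0 with P > 0: 0.00767H* = 0.459, so H* = 59.8.
Substitute into dH/dt = 0: 1.03(1 - 59.8/138) = 0.0417P*.
The bracket is 0.566, giving P* = 0.583/0.0417 = 14.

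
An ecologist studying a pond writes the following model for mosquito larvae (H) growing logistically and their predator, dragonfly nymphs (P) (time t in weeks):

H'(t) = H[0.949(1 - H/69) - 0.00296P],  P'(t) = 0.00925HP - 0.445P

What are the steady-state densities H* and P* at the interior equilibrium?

H* ≈ 48.1, P* ≈ 97.1

From dP/dt = 0 with P > 0: 0.00925H* = 0.445, so H* = 48.1.
Substitute into dH/dt = 0: 0.949(1 - 48.1/69) = 0.00296P*.
The bracket is 0.303, giving P* = 0.287/0.00296 = 97.1.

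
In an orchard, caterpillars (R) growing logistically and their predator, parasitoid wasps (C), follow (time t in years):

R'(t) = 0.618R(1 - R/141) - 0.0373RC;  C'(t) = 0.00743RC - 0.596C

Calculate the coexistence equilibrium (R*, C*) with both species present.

From dC/dt = 0 with C > 0: 0.00743R* = 0.596, so R* = 80.2.
Substitute into dR/dt = 0: 0.618(1 - 80.2/141) = 0.0373C*.
The bracket is 0.431, giving C* = 0.266/0.0373 = 7.14.

R* ≈ 80.2, C* ≈ 7.14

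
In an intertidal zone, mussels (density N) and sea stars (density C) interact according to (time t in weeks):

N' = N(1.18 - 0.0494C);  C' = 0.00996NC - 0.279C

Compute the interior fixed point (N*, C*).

Set dC/dt = 0 with C > 0: 0.00996N - 0.279 = 0, so N* = 0.279/0.00996 = 28.
Set dN/dt = 0 with N > 0: 1.18 - 0.0494C = 0, so C* = 1.18/0.0494 = 23.9.

N* ≈ 28, C* ≈ 23.9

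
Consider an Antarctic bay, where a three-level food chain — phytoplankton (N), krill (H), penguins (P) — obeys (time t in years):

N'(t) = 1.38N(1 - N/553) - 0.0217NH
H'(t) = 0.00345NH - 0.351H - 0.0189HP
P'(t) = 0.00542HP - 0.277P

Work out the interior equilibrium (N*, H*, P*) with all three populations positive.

N* ≈ 109, H* ≈ 51.1, P* ≈ 1.25

From dP/dt = 0: 0.00542H* = 0.277, so H* = 51.1.
From dN/dt = 0: 1.38(1 - N*/553) = 0.0217·51.1, giving N* = 553·(1 - 0.804) = 109.
From dH/dt = 0: 0.00345·109 - 0.351 = 0.0189P*, so P* = 0.0236/0.0189 = 1.25.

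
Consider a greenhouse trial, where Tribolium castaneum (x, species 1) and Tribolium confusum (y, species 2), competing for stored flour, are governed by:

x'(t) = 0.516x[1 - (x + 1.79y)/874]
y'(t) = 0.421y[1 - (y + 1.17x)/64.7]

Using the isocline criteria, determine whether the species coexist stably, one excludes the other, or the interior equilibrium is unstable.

species 1 excludes species 2

Compare the nullcline intercepts: K1/α12 = 874/1.79 = 488 > K2 = 64.7; K2/α21 = 64.7/1.17 = 55.3 < K1 = 874.
Since the inequalities point opposite ways, species 1 can invade but species 2 cannot.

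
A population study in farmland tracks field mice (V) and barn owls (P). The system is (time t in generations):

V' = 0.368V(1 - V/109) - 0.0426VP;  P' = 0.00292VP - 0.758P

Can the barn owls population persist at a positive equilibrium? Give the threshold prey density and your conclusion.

The predator equation gives dP/dt > 0 only when V > 0.758/0.00292 = 260.
Without the predator, V → K = 109. Since 109 < 260, the predator cannot invade.

Threshold V = 260; K < 260, so no, the predator goes extinct.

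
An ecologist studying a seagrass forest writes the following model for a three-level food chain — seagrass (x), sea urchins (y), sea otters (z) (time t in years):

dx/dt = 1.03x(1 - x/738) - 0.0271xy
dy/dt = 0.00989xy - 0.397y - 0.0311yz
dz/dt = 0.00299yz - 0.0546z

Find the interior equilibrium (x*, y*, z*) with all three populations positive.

x* ≈ 383, y* ≈ 18.3, z* ≈ 109

From dz/dt = 0: 0.00299y* = 0.0546, so y* = 18.3.
From dx/dt = 0: 1.03(1 - x*/738) = 0.0271·18.3, giving x* = 738·(1 - 0.48) = 383.
From dy/dt = 0: 0.00989·383 - 0.397 = 0.0311z*, so z* = 3.4/0.0311 = 109.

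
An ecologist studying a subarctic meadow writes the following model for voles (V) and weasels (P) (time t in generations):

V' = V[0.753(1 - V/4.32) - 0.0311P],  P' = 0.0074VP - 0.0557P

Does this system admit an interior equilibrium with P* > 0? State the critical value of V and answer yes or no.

The predator equation gives dP/dt > 0 only when V > 0.0557/0.0074 = 7.53.
Without the predator, V → K = 4.32. Since 4.32 < 7.53, the predator cannot invade.

Threshold V = 7.53; K < 7.53, so no, the predator goes extinct.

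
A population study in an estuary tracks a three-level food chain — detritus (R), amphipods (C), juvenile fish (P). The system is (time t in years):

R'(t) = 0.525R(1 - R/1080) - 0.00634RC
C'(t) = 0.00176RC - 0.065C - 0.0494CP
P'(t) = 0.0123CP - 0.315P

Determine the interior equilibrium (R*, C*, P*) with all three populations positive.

From dP/dt = 0: 0.0123C* = 0.315, so C* = 25.6.
From dR/dt = 0: 0.525(1 - R*/1080) = 0.00634·25.6, giving R* = 1080·(1 - 0.309) = 746.
From dC/dt = 0: 0.00176·746 - 0.065 = 0.0494P*, so P* = 1.25/0.0494 = 25.3.

R* ≈ 746, C* ≈ 25.6, P* ≈ 25.3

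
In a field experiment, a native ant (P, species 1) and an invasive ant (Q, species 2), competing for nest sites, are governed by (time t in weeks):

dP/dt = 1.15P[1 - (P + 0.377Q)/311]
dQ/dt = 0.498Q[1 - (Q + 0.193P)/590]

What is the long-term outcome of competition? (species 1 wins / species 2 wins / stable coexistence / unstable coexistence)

stable coexistence

Compare the nullcline intercepts: K1/α12 = 311/0.377 = 825 > K2 = 590; K2/α21 = 590/0.193 = 3060 > K1 = 311.
Since both inequalities hold, each species can invade when rare, so the interior equilibrium is stable.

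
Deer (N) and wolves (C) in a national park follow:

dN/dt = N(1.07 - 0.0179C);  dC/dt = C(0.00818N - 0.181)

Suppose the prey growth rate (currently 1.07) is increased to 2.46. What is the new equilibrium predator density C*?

At the interior fixed point, setting dN/dt = 0 with N > 0 fixes C* = (prey growth rate)/(NC coefficient) — independent of the other coefficients.
With the change, C* = 2.46/0.0179 = 137; it rises from 59.8.

C* ≈ 137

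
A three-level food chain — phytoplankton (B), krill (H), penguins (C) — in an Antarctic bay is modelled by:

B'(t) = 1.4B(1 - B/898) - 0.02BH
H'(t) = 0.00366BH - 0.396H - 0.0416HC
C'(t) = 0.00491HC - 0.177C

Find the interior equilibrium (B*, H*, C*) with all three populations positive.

From dC/dt = 0: 0.00491H* = 0.177, so H* = 36.
From dB/dt = 0: 1.4(1 - B*/898) = 0.02·36, giving B* = 898·(1 - 0.515) = 436.
From dH/dt = 0: 0.00366·436 - 0.396 = 0.0416C*, so C* = 1.2/0.0416 = 28.8.

B* ≈ 436, H* ≈ 36, C* ≈ 28.8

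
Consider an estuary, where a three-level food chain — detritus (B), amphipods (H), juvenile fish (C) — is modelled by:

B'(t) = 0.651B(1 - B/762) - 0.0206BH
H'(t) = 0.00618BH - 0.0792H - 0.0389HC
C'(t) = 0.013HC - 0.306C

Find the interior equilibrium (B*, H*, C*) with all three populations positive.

From dC/dt = 0: 0.013H* = 0.306, so H* = 23.5.
From dB/dt = 0: 0.651(1 - B*/762) = 0.0206·23.5, giving B* = 762·(1 - 0.745) = 194.
From dH/dt = 0: 0.00618·194 - 0.0792 = 0.0389C*, so C* = 1.12/0.0389 = 28.9.

B* ≈ 194, H* ≈ 23.5, C* ≈ 28.9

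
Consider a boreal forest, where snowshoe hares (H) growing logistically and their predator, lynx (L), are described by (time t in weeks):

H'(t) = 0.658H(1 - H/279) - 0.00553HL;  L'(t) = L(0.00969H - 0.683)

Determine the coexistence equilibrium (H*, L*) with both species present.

From dL/dt = 0 with L > 0: 0.00969H* = 0.683, so H* = 70.5.
Substitute into dH/dt = 0: 0.658(1 - 70.5/279) = 0.00553L*.
The bracket is 0.747, giving L* = 0.492/0.00553 = 88.9.

H* ≈ 70.5, L* ≈ 88.9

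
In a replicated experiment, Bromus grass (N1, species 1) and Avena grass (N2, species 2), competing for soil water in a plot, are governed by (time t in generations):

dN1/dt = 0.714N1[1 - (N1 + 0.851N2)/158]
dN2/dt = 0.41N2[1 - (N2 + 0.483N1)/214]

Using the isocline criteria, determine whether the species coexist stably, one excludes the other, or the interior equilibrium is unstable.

Compare the nullcline intercepts: K1/α12 = 158/0.851 = 186 < K2 = 214; K2/α21 = 214/0.483 = 443 > K1 = 158.
Since the inequalities point opposite ways, species 2 can invade but species 1 cannot.

species 2 excludes species 1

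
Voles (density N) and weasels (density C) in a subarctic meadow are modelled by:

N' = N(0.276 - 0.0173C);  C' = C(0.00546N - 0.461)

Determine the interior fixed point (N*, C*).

Set dC/dt = 0 with C > 0: 0.00546N - 0.461 = 0, so N* = 0.461/0.00546 = 84.4.
Set dN/dt = 0 with N > 0: 0.276 - 0.0173C = 0, so C* = 0.276/0.0173 = 16.

N* ≈ 84.4, C* ≈ 16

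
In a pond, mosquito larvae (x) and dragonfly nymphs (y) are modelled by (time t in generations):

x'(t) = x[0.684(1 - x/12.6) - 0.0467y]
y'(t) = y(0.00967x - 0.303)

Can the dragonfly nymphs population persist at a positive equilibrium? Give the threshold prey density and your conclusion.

Threshold x = 31.3; K < 31.3, so no, the predator goes extinct.

The predator equation gives dy/dt > 0 only when x > 0.303/0.00967 = 31.3.
Without the predator, x → K = 12.6. Since 12.6 < 31.3, the predator cannot invade.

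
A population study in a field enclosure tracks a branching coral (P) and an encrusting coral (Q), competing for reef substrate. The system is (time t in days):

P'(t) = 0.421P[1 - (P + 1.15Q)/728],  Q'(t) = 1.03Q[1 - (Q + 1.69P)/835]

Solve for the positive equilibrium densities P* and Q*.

P* ≈ 246, Q* ≈ 419

Setting both brackets to zero gives the nullclines P + 1.15Q = 728 and 1.69P + Q = 835.
Substituting Q = 835 - 1.69P into the first: P(1 - 1.15·1.69) = 728 - 1.15·835.
So P* = -232/-0.943 = 246, and then Q* = 835 - 1.69·246 = 419.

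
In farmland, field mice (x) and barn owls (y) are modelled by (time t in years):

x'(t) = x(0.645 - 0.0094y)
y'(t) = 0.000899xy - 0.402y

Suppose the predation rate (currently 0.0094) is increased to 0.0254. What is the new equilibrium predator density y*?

y* ≈ 25.4

At the interior fixed point, setting dx/dt = 0 with x > 0 fixes y* = (prey growth rate)/(xy coefficient) — independent of the other coefficients.
With the change, y* = 0.645/0.0254 = 25.4; it falls from 68.6.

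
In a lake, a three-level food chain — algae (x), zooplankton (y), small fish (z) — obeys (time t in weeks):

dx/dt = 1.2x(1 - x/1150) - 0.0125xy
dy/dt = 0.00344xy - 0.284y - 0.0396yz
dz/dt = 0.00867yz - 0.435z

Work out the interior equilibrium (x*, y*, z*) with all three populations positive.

x* ≈ 549, y* ≈ 50.2, z* ≈ 40.5

From dz/dt = 0: 0.00867y* = 0.435, so y* = 50.2.
From dx/dt = 0: 1.2(1 - x*/1150) = 0.0125·50.2, giving x* = 1150·(1 - 0.523) = 549.
From dy/dt = 0: 0.00344·549 - 0.284 = 0.0396z*, so z* = 1.6/0.0396 = 40.5.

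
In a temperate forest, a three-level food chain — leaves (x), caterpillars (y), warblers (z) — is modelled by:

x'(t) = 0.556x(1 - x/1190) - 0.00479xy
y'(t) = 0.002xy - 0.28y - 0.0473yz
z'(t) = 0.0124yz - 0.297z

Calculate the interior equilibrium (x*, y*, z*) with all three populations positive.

x* ≈ 944, y* ≈ 24, z* ≈ 34

From dz/dt = 0: 0.0124y* = 0.297, so y* = 24.
From dx/dt = 0: 0.556(1 - x*/1190) = 0.00479·24, giving x* = 1190·(1 - 0.206) = 944.
From dy/dt = 0: 0.002·944 - 0.28 = 0.0473z*, so z* = 1.61/0.0473 = 34.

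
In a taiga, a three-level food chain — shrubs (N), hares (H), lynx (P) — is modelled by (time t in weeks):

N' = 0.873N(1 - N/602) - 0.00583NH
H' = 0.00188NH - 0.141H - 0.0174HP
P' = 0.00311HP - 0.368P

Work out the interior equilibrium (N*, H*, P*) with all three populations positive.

From dP/dt = 0: 0.00311H* = 0.368, so H* = 118.
From dN/dt = 0: 0.873(1 - N*/602) = 0.00583·118, giving N* = 602·(1 - 0.79) = 126.
From dH/dt = 0: 0.00188·126 - 0.141 = 0.0174P*, so P* = 0.0964/0.0174 = 5.54.

N* ≈ 126, H* ≈ 118, P* ≈ 5.54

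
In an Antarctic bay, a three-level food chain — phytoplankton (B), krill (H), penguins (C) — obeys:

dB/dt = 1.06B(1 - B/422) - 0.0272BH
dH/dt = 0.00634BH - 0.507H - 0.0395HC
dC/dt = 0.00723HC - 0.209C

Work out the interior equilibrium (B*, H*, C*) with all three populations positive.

From dC/dt = 0: 0.00723H* = 0.209, so H* = 28.9.
From dB/dt = 0: 1.06(1 - B*/422) = 0.0272·28.9, giving B* = 422·(1 - 0.742) = 109.
From dH/dt = 0: 0.00634·109 - 0.507 = 0.0395C*, so C* = 0.184/0.0395 = 4.66.

B* ≈ 109, H* ≈ 28.9, C* ≈ 4.66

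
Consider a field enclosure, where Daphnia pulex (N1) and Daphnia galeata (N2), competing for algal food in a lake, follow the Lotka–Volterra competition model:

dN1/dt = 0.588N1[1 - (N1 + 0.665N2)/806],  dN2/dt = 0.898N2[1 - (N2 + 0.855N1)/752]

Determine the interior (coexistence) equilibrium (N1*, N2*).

Setting both brackets to zero gives the nullclines N1 + 0.665N2 = 806 and 0.855N1 + N2 = 752.
Substituting N2 = 752 - 0.855N1 into the first: N1(1 - 0.665·0.855) = 806 - 0.665·752.
So N1* = 306/0.431 = 709, and then N2* = 752 - 0.855·709 = 146.

N1* ≈ 709, N2* ≈ 146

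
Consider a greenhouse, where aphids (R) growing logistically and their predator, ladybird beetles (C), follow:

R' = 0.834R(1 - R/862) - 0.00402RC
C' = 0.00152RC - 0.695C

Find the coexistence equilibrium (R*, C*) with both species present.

From dC/dt = 0 with C > 0: 0.00152R* = 0.695, so R* = 457.
Substitute into dR/dt = 0: 0.834(1 - 457/862) = 0.00402C*.
The bracket is 0.47, giving C* = 0.392/0.00402 = 97.4.

R* ≈ 457, C* ≈ 97.4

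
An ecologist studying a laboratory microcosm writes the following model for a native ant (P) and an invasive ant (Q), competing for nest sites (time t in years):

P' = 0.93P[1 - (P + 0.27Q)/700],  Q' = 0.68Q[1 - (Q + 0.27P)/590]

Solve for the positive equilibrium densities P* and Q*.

Setting both brackets to zero gives the nullclines P + 0.27Q = 700 and 0.27P + Q = 590.
Substituting Q = 590 - 0.27P into the first: P(1 - 0.27·0.27) = 700 - 0.27·590.
So P* = 541/0.927 = 583, and then Q* = 590 - 0.27·583 = 433.

P* ≈ 583, Q* ≈ 433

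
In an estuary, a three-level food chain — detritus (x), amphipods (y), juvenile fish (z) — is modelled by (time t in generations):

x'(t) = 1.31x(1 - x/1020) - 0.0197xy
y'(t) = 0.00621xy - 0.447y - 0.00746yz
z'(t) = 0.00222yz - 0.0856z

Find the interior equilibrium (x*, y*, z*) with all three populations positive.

x* ≈ 429, y* ≈ 38.6, z* ≈ 297

From dz/dt = 0: 0.00222y* = 0.0856, so y* = 38.6.
From dx/dt = 0: 1.31(1 - x*/1020) = 0.0197·38.6, giving x* = 1020·(1 - 0.58) = 429.
From dy/dt = 0: 0.00621·429 - 0.447 = 0.00746z*, so z* = 2.21/0.00746 = 297.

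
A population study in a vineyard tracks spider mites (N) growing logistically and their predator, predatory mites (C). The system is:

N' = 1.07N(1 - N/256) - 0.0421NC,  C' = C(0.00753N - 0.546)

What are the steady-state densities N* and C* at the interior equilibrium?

From dC/dt = 0 with C > 0: 0.00753N* = 0.546, so N* = 72.5.
Substitute into dN/dt = 0: 1.07(1 - 72.5/256) = 0.0421C*.
The bracket is 0.717, giving C* = 0.767/0.0421 = 18.2.

N* ≈ 72.5, C* ≈ 18.2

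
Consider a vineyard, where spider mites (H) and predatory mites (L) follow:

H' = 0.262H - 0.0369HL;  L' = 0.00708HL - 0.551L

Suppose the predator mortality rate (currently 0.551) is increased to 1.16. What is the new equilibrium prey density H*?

At the interior fixed point, setting dL/dt = 0 with L > 0 fixes H* = (predator death rate)/(HL coefficient) — independent of the other coefficients.
With the change, H* = 1.16/0.00708 = 164; it rises from 77.8.

H* ≈ 164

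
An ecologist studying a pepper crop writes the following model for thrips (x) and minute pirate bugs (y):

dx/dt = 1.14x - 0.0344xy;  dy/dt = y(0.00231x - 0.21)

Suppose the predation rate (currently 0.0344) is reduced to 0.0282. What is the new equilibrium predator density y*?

y* ≈ 40.4

At the interior fixed point, setting dx/dt = 0 with x > 0 fixes y* = (prey growth rate)/(xy coefficient) — independent of the other coefficients.
With the change, y* = 1.14/0.0282 = 40.4; it rises from 33.1.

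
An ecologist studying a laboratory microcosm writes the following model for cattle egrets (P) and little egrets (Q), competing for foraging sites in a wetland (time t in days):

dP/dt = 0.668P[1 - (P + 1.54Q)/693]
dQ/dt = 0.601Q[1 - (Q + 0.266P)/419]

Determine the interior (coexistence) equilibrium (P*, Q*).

P* ≈ 80.9, Q* ≈ 397

Setting both brackets to zero gives the nullclines P + 1.54Q = 693 and 0.266P + Q = 419.
Substituting Q = 419 - 0.266P into the first: P(1 - 1.54·0.266) = 693 - 1.54·419.
So P* = 47.7/0.59 = 80.9, and then Q* = 419 - 0.266·80.9 = 397.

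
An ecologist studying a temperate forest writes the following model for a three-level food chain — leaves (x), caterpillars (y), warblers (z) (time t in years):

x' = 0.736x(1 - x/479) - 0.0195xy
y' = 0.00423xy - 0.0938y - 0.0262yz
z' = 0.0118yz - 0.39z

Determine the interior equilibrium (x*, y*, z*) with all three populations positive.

x* ≈ 59.6, y* ≈ 33.1, z* ≈ 6.04

From dz/dt = 0: 0.0118y* = 0.39, so y* = 33.1.
From dx/dt = 0: 0.736(1 - x*/479) = 0.0195·33.1, giving x* = 479·(1 - 0.876) = 59.6.
From dy/dt = 0: 0.00423·59.6 - 0.0938 = 0.0262z*, so z* = 0.158/0.0262 = 6.04.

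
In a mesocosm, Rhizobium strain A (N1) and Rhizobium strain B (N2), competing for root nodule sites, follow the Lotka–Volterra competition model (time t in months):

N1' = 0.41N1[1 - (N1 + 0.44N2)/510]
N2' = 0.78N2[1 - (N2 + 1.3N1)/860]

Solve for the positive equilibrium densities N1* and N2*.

Setting both brackets to zero gives the nullclines N1 + 0.44N2 = 510 and 1.3N1 + N2 = 860.
Substituting N2 = 860 - 1.3N1 into the first: N1(1 - 0.44·1.3) = 510 - 0.44·860.
So N1* = 132/0.428 = 307, and then N2* = 860 - 1.3·307 = 460.

N1* ≈ 307, N2* ≈ 460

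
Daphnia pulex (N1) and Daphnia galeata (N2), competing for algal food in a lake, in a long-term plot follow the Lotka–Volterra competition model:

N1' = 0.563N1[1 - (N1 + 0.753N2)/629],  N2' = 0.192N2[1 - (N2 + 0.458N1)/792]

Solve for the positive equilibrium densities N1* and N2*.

N1* ≈ 49.8, N2* ≈ 769

Setting both brackets to zero gives the nullclines N1 + 0.753N2 = 629 and 0.458N1 + N2 = 792.
Substituting N2 = 792 - 0.458N1 into the first: N1(1 - 0.753·0.458) = 629 - 0.753·792.
So N1* = 32.6/0.655 = 49.8, and then N2* = 792 - 0.458·49.8 = 769.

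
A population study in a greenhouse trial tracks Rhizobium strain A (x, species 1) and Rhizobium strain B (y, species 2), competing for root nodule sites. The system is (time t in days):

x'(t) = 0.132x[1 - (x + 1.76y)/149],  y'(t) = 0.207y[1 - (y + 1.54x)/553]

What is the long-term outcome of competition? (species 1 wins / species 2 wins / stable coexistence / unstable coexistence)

Compare the nullcline intercepts: K1/α12 = 149/1.76 = 84.7 < K2 = 553; K2/α21 = 553/1.54 = 359 > K1 = 149.
Since the inequalities point opposite ways, species 2 can invade but species 1 cannot.

species 2 excludes species 1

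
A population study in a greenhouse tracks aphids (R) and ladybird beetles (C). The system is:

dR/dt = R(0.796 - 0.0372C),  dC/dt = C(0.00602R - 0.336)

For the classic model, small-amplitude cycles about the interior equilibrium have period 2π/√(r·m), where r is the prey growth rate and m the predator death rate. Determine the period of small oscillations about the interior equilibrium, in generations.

Here r = 0.796 and m = 0.336, so r·m = 0.267.
ω = √0.267 = 0.517 per generation, hence T = 2π/ω ≈ 12.1 generations.

T ≈ 12.1 generations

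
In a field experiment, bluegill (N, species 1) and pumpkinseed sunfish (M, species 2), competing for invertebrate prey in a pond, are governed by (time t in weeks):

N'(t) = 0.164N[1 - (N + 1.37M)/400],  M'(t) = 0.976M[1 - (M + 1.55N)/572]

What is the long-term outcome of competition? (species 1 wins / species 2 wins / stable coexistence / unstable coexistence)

Compare the nullcline intercepts: K1/α12 = 400/1.37 = 292 < K2 = 572; K2/α21 = 572/1.55 = 369 < K1 = 400.
Since both are reversed, neither can invade when rare; the interior point is a saddle.

unstable coexistence (outcome depends on initial conditions)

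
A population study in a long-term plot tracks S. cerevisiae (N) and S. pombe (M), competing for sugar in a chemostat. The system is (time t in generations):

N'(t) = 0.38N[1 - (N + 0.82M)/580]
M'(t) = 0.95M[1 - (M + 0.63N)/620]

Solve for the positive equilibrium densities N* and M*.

Setting both brackets to zero gives the nullclines N + 0.82M = 580 and 0.63N + M = 620.
Substituting M = 620 - 0.63N into the first: N(1 - 0.82·0.63) = 580 - 0.82·620.
So N* = 71.6/0.483 = 148, and then M* = 620 - 0.63·148 = 527.

N* ≈ 148, M* ≈ 527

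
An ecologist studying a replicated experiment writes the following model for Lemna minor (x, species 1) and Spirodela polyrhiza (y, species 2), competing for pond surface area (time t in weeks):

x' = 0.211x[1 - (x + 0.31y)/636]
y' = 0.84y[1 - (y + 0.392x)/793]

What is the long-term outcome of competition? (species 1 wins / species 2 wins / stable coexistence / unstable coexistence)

Compare the nullcline intercepts: K1/α12 = 636/0.31 = 2050 > K2 = 793; K2/α21 = 793/0.392 = 2020 > K1 = 636.
Since both inequalities hold, each species can invade when rare, so the interior equilibrium is stable.

stable coexistence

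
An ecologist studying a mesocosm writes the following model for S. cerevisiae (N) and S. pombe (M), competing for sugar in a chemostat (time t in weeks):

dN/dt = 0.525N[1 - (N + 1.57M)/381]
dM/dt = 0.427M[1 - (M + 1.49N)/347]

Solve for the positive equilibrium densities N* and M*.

Setting both brackets to zero gives the nullclines N + 1.57M = 381 and 1.49N + M = 347.
Substituting M = 347 - 1.49N into the first: N(1 - 1.57·1.49) = 381 - 1.57·347.
So N* = -164/-1.34 = 122, and then M* = 347 - 1.49·122 = 165.

N* ≈ 122, M* ≈ 165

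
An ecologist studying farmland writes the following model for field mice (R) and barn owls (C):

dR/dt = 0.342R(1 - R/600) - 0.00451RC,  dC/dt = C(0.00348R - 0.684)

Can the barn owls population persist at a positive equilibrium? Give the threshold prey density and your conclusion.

Threshold R = 197; K > 197, so yes, the predator persists.

The predator equation gives dC/dt > 0 only when R > 0.684/0.00348 = 197.
Without the predator, R → K = 600. Since 600 > 197, the predator can invade and persist.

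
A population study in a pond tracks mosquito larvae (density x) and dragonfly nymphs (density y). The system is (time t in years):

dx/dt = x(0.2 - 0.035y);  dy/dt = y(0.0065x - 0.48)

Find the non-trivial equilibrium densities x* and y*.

Set dy/dt = 0 with y > 0: 0.0065x - 0.48 = 0, so x* = 0.48/0.0065 = 73.8.
Set dx/dt = 0 with x > 0: 0.2 - 0.035y = 0, so y* = 0.2/0.035 = 5.71.

x* ≈ 73.8, y* ≈ 5.71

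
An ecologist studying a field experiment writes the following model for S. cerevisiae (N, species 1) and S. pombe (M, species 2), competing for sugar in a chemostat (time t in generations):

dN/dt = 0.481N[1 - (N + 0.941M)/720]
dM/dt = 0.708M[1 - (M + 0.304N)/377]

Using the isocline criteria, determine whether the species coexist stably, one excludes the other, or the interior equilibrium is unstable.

stable coexistence

Compare the nullcline intercepts: K1/α12 = 720/0.941 = 765 > K2 = 377; K2/α21 = 377/0.304 = 1240 > K1 = 720.
Since both inequalities hold, each species can invade when rare, so the interior equilibrium is stable.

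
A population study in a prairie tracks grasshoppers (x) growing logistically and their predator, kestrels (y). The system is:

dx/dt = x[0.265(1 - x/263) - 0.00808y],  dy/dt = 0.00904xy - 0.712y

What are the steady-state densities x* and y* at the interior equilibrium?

x* ≈ 78.8, y* ≈ 23

From dy/dt = 0 with y > 0: 0.00904x* = 0.712, so x* = 78.8.
Substitute into dx/dt = 0: 0.265(1 - 78.8/263) = 0.00808y*.
The bracket is 0.701, giving y* = 0.186/0.00808 = 23.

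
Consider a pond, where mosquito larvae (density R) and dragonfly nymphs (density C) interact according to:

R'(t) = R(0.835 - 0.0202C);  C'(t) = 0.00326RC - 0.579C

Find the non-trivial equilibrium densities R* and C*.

Set dC/dt = 0 with C > 0: 0.00326R - 0.579 = 0, so R* = 0.579/0.00326 = 178.
Set dR/dt = 0 with R > 0: 0.835 - 0.0202C = 0, so C* = 0.835/0.0202 = 41.3.

R* ≈ 178, C* ≈ 41.3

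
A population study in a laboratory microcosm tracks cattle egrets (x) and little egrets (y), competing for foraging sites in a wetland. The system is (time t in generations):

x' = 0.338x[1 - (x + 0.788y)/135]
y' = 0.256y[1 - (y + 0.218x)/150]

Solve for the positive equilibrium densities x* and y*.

Setting both brackets to zero gives the nullclines x + 0.788y = 135 and 0.218x + y = 150.
Substituting y = 150 - 0.218x into the first: x(1 - 0.788·0.218) = 135 - 0.788·150.
So x* = 16.8/0.828 = 20.3, and then y* = 150 - 0.218·20.3 = 146.

x* ≈ 20.3, y* ≈ 146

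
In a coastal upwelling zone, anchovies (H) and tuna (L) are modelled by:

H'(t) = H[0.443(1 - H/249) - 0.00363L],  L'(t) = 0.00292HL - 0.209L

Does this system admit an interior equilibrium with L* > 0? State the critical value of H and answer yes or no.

The predator equation gives dL/dt > 0 only when H > 0.209/0.00292 = 71.6.
Without the predator, H → K = 249. Since 249 > 71.6, the predator can invade and persist.

Threshold H = 71.6; K > 71.6, so yes, the predator persists.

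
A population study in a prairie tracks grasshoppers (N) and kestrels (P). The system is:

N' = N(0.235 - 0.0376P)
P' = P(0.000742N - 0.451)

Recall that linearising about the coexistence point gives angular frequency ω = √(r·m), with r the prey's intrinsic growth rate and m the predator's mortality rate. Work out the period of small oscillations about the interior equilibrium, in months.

T ≈ 19.3 months

Here r = 0.235 and m = 0.451, so r·m = 0.106.
ω = √0.106 = 0.326 per month, hence T = 2π/ω ≈ 19.3 months.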